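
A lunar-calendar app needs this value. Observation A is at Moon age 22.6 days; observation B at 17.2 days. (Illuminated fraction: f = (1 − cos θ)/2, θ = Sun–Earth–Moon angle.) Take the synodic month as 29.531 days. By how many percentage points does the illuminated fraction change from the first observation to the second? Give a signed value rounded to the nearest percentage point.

θ₁ = 360° × 22.6/29.531 = 275.5°, f₁ = (1 − cos θ₁)/2 = 0.452.
θ₂ = 360° × 17.2/29.531 = 209.7°, f₂ = (1 − cos θ₂)/2 = 0.934.
Change = f₂ − f₁ = +0.482 → +48 percentage points.

+48 percentage points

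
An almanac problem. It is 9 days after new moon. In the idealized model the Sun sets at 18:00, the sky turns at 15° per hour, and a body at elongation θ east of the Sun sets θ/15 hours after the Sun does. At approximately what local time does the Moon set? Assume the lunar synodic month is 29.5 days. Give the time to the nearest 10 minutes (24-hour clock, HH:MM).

01:20

Elongation θ = 360° × 9/29.5 ≈ 109.8°.
The Moon trails the Sun by θ/15 = 109.8/15 ≈ 7.32 hours.
18:00 + 7.322 h ≈ 01:19 → 01:20 to the nearest ten minutes.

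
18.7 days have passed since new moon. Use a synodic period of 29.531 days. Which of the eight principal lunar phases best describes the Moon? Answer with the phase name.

At 18.7/29.531 of the cycle, θ ≈ 228° — the waning gibbous range.

waning gibbous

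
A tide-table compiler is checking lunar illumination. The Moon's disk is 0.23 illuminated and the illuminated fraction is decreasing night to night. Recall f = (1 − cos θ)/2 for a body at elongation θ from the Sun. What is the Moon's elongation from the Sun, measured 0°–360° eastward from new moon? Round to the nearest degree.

Invert f = (1 − cos θ)/2 to get cos θ = 1 − 2(0.23) = 0.540, hence θ₀ = arccos 0.540 = 57.3°.
Waning ⇒ past full, so θ = 360° − 57.3° = 302.7°.

303°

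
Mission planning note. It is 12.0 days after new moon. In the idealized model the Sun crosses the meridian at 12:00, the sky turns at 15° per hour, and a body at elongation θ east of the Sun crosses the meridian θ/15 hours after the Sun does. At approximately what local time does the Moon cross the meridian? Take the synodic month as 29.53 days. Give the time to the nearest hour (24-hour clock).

The Moon has covered 12.0/29.53 of its cycle, so θ ≈ 360° × 12.0/29.53 = 146.3°.
At 15° of sky rotation per hour, 146.3° corresponds to a 9.75 h lag.
12:00 + 9.75 h ≈ 21:45 → 22:00 to the nearest hour.

22:00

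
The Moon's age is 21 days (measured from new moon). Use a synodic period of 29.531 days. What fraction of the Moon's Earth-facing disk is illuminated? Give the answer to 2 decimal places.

The Moon has covered 21/29.531 of its cycle, so θ ≈ 360° × 21/29.531 = 256.0°.
cos 256.0° = (-0.242), so f = (1 − (-0.242))/2 = 0.621.

0.62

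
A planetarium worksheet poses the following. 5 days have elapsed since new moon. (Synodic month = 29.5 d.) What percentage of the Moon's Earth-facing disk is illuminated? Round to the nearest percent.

26%

The Moon has covered 5/29.5 of its cycle, so θ ≈ 360° × 5/29.5 = 61.0°.
With cos θ = 0.485, the lit fraction is (1 − 0.485)/2 ≈ 0.258, so 26%.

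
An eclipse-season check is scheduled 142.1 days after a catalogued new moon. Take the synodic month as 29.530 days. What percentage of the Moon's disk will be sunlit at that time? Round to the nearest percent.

31%

142.1 d spans 4 complete synodic months (4 × 29.530 = 118.12 d) plus 23.98 d.
Phase angle: θ = 360°·(23.98 d)/(29.530 d) = 292.3°.
cos 292.3° = 0.380, so f = (1 − 0.380)/2 = 0.310, so 31%.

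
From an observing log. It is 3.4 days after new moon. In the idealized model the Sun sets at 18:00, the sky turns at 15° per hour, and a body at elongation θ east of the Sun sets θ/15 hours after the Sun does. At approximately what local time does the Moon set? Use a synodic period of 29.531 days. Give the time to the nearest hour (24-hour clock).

21:00

The Moon has covered 3.4/29.531 of its cycle, so θ ≈ 360° × 3.4/29.531 = 41.4°.
The Moon trails the Sun by θ/15 = 41.4/15 ≈ 2.76 hours.
18:00 + 2.76 h ≈ 20:46 → 21:00 to the nearest hour.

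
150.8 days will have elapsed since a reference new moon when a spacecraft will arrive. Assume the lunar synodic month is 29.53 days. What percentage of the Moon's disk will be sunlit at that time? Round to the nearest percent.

11%

Reduce mod P: 150.8 − 5×29.53 = 3.15 d into the current lunation.
Phase angle: θ = 360°·(3.15 d)/(29.53 d) = 38.4°.
cos 38.4° = 0.784, so f = (1 − 0.784)/2 = 0.108, so 11%.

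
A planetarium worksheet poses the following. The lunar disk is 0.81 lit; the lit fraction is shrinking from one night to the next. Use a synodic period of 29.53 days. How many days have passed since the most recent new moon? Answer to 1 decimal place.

Invert f = (1 − cos θ)/2 to get cos θ = 1 − 2(0.81) = -0.620, hence θ₀ = arccos -0.620 = 128.3°.
Since the Moon is past full (waning), take the reflex angle: θ = 360° − 128.3° = 231.7°.
At 360°/29.53 d per day, 231.7° corresponds to 19.00 days.

19.0 days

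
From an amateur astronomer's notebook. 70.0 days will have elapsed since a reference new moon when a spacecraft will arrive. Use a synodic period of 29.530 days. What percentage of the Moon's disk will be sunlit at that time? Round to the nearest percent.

70.0 d spans 2 complete synodic months (2 × 29.530 = 59.06 d) plus 10.94 d.
Phase angle: θ = 360°·(10.94 d)/(29.530 d) = 133.4°.
With cos θ = (-0.687), the lit fraction is (1 − (-0.687))/2 ≈ 0.843, so 84%.

84%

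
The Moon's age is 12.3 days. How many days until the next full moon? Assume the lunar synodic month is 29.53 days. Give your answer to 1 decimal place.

Full moon occurs at elongation 180°, i.e. at age 29.53 × 180/360 = 14.765 d.
So 2.465 days remain (14.765 − 12.3).

2.5 days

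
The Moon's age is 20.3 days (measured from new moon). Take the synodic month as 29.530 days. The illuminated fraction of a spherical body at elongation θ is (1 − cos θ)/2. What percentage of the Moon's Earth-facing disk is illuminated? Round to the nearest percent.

69%

The Moon has covered 20.3/29.530 of its cycle, so θ ≈ 360° × 20.3/29.530 = 247.5°.
With cos θ = (-0.383), the lit fraction is (1 − (-0.383))/2 ≈ 0.692, so 69%.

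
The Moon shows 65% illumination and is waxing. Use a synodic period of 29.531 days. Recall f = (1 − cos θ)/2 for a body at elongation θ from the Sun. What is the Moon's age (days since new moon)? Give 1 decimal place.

From f = (1 − cos θ)/2: cos θ = 1 − 2×0.65 = -0.300; arccos → 107.5°.
The Moon is waxing (0°–180°), so θ = 107.5° directly.
At 360°/29.531 d per day, 107.5° corresponds to 8.81 days.

8.8 days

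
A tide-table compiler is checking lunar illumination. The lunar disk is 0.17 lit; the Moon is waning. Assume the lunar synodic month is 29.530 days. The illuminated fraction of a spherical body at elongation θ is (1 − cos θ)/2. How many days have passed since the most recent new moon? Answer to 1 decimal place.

25.5 days

cos θ = 1 − 2f = 0.660, giving a principal value of 48.7°.
Waning ⇒ past full, so θ = 360° − 48.7° = 311.3°.
At 360°/29.530 d per day, 311.3° corresponds to 25.54 days.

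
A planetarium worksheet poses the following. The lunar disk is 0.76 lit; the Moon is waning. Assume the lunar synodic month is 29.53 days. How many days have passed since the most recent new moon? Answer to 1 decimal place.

19.6 days

From f = (1 − cos θ)/2: cos θ = 1 − 2×0.76 = -0.520; arccos → 121.3°.
A waning Moon lies in 180°–360°, so θ = 360° − 121.3° = 238.7°.
At 360°/29.53 d per day, 238.7° corresponds to 19.58 days.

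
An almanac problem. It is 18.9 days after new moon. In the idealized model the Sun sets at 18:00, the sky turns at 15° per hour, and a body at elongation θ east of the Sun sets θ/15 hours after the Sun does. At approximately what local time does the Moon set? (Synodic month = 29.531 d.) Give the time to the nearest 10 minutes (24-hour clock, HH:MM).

09:20

Phase angle: θ = 360°·(18.9 d)/(29.531 d) = 230.4°.
At 15° of sky rotation per hour, 230.4° corresponds to a 15.36 h lag.
18:00 + 15.360 h ≈ 09:22 → 09:20 to the nearest ten minutes.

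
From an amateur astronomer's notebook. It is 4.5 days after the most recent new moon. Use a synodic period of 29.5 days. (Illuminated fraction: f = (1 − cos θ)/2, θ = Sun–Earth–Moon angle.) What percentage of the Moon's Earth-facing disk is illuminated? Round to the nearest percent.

21%

The Moon has covered 4.5/29.5 of its cycle, so θ ≈ 360° × 4.5/29.5 = 54.9°.
Illuminated fraction = (1 − cos 54.9°)/2 = (1 − 0.575)/2 ≈ 0.213, so 21%.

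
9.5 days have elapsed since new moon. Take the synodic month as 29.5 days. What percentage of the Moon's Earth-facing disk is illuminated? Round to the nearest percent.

Elongation θ = 360° × 9.5/29.5 ≈ 115.9°.
With cos θ = (-0.437), the lit fraction is (1 − (-0.437))/2 ≈ 0.719, so 72%.

72%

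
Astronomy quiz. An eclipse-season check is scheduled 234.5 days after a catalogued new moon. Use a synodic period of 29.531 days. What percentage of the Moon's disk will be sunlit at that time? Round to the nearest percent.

234.5 d spans 7 complete synodic months (7 × 29.531 = 206.72 d) plus 27.78 d.
The Moon has covered 27.78/29.531 of its cycle, so θ ≈ 360° × 27.78/29.531 = 338.7°.
Illuminated fraction = (1 − cos 338.7°)/2 = (1 − 0.932)/2 ≈ 0.034, so 3%.

3%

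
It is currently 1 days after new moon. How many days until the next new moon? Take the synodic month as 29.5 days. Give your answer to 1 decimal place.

One full lunation from the last new moon is 29.5 d; remaining = 29.5 − 1 = 28.500 d.

28.5 days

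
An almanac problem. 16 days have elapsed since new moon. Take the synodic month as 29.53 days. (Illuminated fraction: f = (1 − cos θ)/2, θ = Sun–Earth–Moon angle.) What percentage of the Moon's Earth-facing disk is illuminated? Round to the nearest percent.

98%

Elongation θ = 360° × 16/29.53 ≈ 195.1°.
With cos θ = (-0.966), the lit fraction is (1 − (-0.966))/2 ≈ 0.983, so 98%.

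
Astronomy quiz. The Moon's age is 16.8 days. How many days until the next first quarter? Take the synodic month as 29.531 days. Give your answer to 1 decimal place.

20.1 days

First quarter occurs at elongation 90°, i.e. at age 29.531 × 90/360 = 7.383 d.
Already past this cycle's first quarter; the next is at 7.383 + 29.531 = 36.914 d, so 36.914 − 16.8 = 20.114 days.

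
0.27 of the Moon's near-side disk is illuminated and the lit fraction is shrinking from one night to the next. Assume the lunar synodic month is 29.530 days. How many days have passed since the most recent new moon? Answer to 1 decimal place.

Invert f = (1 − cos θ)/2 to get cos θ = 1 − 2(0.27) = 0.460, hence θ₀ = arccos 0.460 = 62.6°.
Since the Moon is past full (waning), take the reflex angle: θ = 360° − 62.6° = 297.4°.
At 360°/29.530 d per day, 297.4° corresponds to 24.39 days.

24.4 days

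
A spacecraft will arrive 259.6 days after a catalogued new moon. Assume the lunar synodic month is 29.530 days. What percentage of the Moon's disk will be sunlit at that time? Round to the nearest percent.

259.6 d spans 8 complete synodic months (8 × 29.530 = 236.24 d) plus 23.36 d.
Phase angle: θ = 360°·(23.36 d)/(29.530 d) = 284.8°.
With cos θ = 0.255, the lit fraction is (1 − 0.255)/2 ≈ 0.372, so 37%.

37%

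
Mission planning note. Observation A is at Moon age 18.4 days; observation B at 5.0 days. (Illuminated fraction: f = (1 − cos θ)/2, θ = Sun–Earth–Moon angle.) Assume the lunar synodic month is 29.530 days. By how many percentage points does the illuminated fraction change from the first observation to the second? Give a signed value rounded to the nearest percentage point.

-60 percentage points

θ₁ = 360° × 18.4/29.530 = 224.3°, f₁ = (1 − cos θ₁)/2 = 0.858.
θ₂ = 360° × 5.0/29.530 = 61.0°, f₂ = (1 − cos θ₂)/2 = 0.257.
Change = f₂ − f₁ = -0.601 → -60 percentage points.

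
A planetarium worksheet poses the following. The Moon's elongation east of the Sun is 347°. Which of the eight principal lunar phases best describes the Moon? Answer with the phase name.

new moon

The new moon sector spans roughly -22°–22°; 347° falls inside it.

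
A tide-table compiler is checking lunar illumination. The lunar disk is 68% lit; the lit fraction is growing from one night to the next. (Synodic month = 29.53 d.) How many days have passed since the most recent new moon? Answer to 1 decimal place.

9.1 days

cos θ = 1 − 2f = -0.360, giving a principal value of 111.1°.
The Moon is waxing (0°–180°), so θ = 111.1° directly.
That fraction of the synodic month is 111.1/360 × 29.53 d ≈ 9.11 d.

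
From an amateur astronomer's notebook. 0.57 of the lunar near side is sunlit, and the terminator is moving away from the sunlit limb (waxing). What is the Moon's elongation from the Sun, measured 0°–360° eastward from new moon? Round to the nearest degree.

98°

From f = (1 − cos θ)/2: cos θ = 1 − 2×0.57 = -0.140; arccos → 98.0°.
The Moon is waxing (0°–180°), so θ = 98.0° directly.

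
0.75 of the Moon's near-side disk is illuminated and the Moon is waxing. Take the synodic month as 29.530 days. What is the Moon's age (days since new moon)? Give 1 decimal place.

9.8 days

cos θ = 1 − 2f = -0.500, giving a principal value of 120.0°.
Waxing ⇒ before full, so θ = 120.0°.
Age = 29.530 × 120.0°/360° ≈ 9.84 days.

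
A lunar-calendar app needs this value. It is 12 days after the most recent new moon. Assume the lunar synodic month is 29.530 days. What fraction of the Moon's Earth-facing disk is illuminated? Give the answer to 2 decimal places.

The Moon has covered 12/29.530 of its cycle, so θ ≈ 360° × 12/29.530 = 146.3°.
cos 146.3° = (-0.832), so f = (1 − (-0.832))/2 = 0.916.

0.92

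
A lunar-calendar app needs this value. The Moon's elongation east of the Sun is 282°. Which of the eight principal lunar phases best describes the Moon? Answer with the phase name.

282° lies in the last quarter sector of the 8-phase cycle.

last quarter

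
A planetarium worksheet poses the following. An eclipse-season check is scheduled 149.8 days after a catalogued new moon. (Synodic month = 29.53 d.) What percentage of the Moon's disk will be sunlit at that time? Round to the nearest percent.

5%

149.8 d spans 5 complete synodic months (5 × 29.53 = 147.65 d) plus 2.15 d.
The Moon has covered 2.15/29.53 of its cycle, so θ ≈ 360° × 2.15/29.53 = 26.2°.
With cos θ = 0.897, the lit fraction is (1 − 0.897)/2 ≈ 0.051, so 5%.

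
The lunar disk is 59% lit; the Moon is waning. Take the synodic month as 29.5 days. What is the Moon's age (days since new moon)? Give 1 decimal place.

From f = (1 − cos θ)/2: cos θ = 1 − 2×0.59 = -0.180; arccos → 100.4°.
Waning ⇒ past full, so θ = 360° − 100.4° = 259.6°.
That fraction of the synodic month is 259.6/360 × 29.5 d ≈ 21.28 d.

21.3 days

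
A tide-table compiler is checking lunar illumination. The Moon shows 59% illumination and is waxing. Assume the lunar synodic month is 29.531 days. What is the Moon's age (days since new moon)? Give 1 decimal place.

Invert f = (1 − cos θ)/2 to get cos θ = 1 − 2(0.59) = -0.180, hence θ₀ = arccos -0.180 = 100.4°.
Before full moon the principal value applies: θ = 100.4°.
That fraction of the synodic month is 100.4/360 × 29.531 d ≈ 8.23 d.

8.2 days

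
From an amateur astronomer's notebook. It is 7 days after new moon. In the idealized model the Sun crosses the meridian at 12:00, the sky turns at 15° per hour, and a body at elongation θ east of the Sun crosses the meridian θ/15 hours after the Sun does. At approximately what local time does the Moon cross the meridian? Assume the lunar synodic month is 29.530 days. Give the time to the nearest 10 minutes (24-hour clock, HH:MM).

17:40

The Moon has covered 7/29.530 of its cycle, so θ ≈ 360° × 7/29.530 = 85.3°.
Delay after the Sun = 85.3° / (15°/h) ≈ 5.69 h.
12:00 + 5.689 h ≈ 17:41 → 17:40 to the nearest ten minutes.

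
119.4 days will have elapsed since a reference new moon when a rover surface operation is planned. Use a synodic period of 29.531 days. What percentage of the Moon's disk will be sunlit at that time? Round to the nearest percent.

2%

119.4/29.531 = 4.043 lunations, so 4 complete cycles and 1.28 d into the next.
Phase angle: θ = 360°·(1.28 d)/(29.531 d) = 15.6°.
cos 15.6° = 0.963, so f = (1 − 0.963)/2 = 0.018, so 2%.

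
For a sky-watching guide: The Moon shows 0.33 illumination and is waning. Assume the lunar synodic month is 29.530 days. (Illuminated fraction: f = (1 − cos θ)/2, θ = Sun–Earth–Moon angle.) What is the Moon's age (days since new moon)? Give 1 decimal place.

From f = (1 − cos θ)/2: cos θ = 1 − 2×0.33 = 0.340; arccos → 70.1°.
A waning Moon lies in 180°–360°, so θ = 360° − 70.1° = 289.9°.
Age = 29.530 × 289.9°/360° ≈ 23.78 days.

23.8 days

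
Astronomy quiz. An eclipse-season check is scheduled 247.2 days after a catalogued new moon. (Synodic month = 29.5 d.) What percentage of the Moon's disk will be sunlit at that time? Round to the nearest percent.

Reduce mod P: 247.2 − 8×29.5 = 11.20 d into the current lunation.
Phase angle: θ = 360°·(11.20 d)/(29.5 d) = 136.7°.
Illuminated fraction = (1 − cos 136.7°)/2 = (1 − (-0.728))/2 ≈ 0.864, so 86%.

86%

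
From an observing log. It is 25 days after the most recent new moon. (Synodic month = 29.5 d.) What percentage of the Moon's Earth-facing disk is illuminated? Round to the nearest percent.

The Moon has covered 25/29.5 of its cycle, so θ ≈ 360° × 25/29.5 = 305.1°.
cos 305.1° = 0.575, so f = (1 − 0.575)/2 = 0.213, so 21%.

21%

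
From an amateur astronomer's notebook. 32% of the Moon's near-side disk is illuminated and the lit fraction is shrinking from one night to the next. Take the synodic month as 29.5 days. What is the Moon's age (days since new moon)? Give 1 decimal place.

From f = (1 − cos θ)/2: cos θ = 1 − 2×0.32 = 0.360; arccos → 68.9°.
Waning ⇒ past full, so θ = 360° − 68.9° = 291.1°.
At 360°/29.5 d per day, 291.1° corresponds to 23.85 days.

23.9 days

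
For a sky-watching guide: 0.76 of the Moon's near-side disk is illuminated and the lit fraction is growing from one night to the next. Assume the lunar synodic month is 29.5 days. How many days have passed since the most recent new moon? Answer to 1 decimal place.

Invert f = (1 − cos θ)/2 to get cos θ = 1 − 2(0.76) = -0.520, hence θ₀ = arccos -0.520 = 121.3°.
The Moon is waxing (0°–180°), so θ = 121.3° directly.
At 360°/29.5 d per day, 121.3° corresponds to 9.94 days.

9.9 days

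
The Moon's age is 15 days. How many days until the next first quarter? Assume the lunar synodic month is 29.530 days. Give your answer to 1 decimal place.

21.9 days

First quarter is 0.25 of the way through the cycle: age 0.25 × 29.530 = 7.383 d.
This lunation's first quarter (7.383 d) has passed, so add one period: 36.913 − 15 = 21.913 days.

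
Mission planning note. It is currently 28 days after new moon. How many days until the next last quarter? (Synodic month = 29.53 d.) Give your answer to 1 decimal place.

23.7 days

Last quarter is 0.75 of the way through the cycle: age 0.75 × 29.53 = 22.148 d.
This lunation's last quarter (22.148 d) has passed, so add one period: 51.678 − 28 = 23.678 days.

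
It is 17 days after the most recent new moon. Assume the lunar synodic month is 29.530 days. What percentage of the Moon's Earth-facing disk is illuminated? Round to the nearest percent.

Phase angle: θ = 360°·(17 d)/(29.530 d) = 207.2°.
Illuminated fraction = (1 − cos 207.2°)/2 = (1 − (-0.889))/2 ≈ 0.945, so 94%.

94%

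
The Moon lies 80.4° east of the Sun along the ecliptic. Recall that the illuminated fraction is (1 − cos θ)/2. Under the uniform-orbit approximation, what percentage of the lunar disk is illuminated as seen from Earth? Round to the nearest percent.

cos 80.4° = 0.167, so f = (1 − 0.167)/2 = 0.417, i.e. 42%.

42%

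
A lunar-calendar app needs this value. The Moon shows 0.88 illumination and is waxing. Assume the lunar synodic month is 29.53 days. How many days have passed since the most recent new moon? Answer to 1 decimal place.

cos θ = 1 − 2f = -0.760, giving a principal value of 139.5°.
Waxing ⇒ before full, so θ = 139.5°.
At 360°/29.53 d per day, 139.5° corresponds to 11.44 days.

11.4 days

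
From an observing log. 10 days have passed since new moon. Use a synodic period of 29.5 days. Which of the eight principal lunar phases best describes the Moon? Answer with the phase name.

θ ≈ 360° × 10/29.5 = 122°, which falls in the waxing gibbous sector.

waxing gibbous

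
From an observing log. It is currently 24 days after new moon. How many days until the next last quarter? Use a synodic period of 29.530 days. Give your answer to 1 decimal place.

27.7 days

Last quarter occurs at elongation 270°, i.e. at age 29.530 × 270/360 = 22.148 d.
This lunation's last quarter (22.148 d) has passed, so add one period: 51.678 − 24 = 27.678 days.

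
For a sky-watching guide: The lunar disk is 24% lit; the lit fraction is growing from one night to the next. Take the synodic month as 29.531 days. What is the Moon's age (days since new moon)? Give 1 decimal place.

4.8 days

Invert f = (1 − cos θ)/2 to get cos θ = 1 − 2(0.24) = 0.520, hence θ₀ = arccos 0.520 = 58.7°.
The Moon is waxing (0°–180°), so θ = 58.7° directly.
Age = 29.531 × 58.7°/360° ≈ 4.81 days.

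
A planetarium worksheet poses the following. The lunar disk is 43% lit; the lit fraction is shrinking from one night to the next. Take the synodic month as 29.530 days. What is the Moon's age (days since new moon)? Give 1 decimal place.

22.8 days

From f = (1 − cos θ)/2: cos θ = 1 − 2×0.43 = 0.140; arccos → 82.0°.
Since the Moon is past full (waning), take the reflex angle: θ = 360° − 82.0° = 278.0°.
At 360°/29.530 d per day, 278.0° corresponds to 22.81 days.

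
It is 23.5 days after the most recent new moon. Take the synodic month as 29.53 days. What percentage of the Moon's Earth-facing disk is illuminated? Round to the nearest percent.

The Moon has covered 23.5/29.53 of its cycle, so θ ≈ 360° × 23.5/29.53 = 286.5°.
With cos θ = 0.284, the lit fraction is (1 − 0.284)/2 ≈ 0.358, so 36%.

36%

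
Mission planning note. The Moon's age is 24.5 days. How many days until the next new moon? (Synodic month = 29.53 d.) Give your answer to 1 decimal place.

The next new moon completes the synodic month: 29.53 − 24.5 = 5.030 days.

5.0 days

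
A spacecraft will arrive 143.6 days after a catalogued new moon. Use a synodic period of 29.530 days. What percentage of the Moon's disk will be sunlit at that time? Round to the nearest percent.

17%

Reduce mod P: 143.6 − 4×29.530 = 25.48 d into the current lunation.
The Moon has covered 25.48/29.530 of its cycle, so θ ≈ 360° × 25.48/29.530 = 310.6°.
Illuminated fraction = (1 − cos 310.6°)/2 = (1 − 0.651)/2 ≈ 0.174, so 17%.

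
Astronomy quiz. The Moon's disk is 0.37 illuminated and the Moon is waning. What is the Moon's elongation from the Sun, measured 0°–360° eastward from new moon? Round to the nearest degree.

285°

Invert f = (1 − cos θ)/2 to get cos θ = 1 − 2(0.37) = 0.260, hence θ₀ = arccos 0.260 = 74.9°.
Waning ⇒ past full, so θ = 360° − 74.9° = 285.1°.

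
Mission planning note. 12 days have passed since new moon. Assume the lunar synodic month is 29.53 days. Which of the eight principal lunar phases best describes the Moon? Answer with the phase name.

θ ≈ 360° × 12/29.53 = 146°, which falls in the waxing gibbous sector.

waxing gibbous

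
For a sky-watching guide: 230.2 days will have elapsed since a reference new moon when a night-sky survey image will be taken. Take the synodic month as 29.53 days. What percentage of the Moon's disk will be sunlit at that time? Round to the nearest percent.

230.2 d spans 7 complete synodic months (7 × 29.53 = 206.71 d) plus 23.49 d.
Elongation θ = 360° × 23.49/29.53 ≈ 286.4°.
With cos θ = 0.282, the lit fraction is (1 − 0.282)/2 ≈ 0.359, so 36%.

36%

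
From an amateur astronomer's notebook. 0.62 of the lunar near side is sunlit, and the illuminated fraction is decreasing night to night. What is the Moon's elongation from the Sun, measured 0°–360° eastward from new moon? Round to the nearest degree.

256°

Invert f = (1 − cos θ)/2 to get cos θ = 1 − 2(0.62) = -0.240, hence θ₀ = arccos -0.240 = 103.9°.
Since the Moon is past full (waning), take the reflex angle: θ = 360° − 103.9° = 256.1°.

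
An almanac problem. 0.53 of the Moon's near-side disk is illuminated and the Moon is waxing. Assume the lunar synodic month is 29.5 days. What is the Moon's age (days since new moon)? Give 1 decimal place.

7.7 days

Invert f = (1 − cos θ)/2 to get cos θ = 1 − 2(0.53) = -0.060, hence θ₀ = arccos -0.060 = 93.4°.
Before full moon the principal value applies: θ = 93.4°.
At 360°/29.5 d per day, 93.4° corresponds to 7.66 days.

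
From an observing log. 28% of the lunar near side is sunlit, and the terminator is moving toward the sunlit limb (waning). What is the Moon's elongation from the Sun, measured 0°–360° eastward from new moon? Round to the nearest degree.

cos θ = 1 − 2f = 0.440, giving a principal value of 63.9°.
A waning Moon lies in 180°–360°, so θ = 360° − 63.9° = 296.1°.

296°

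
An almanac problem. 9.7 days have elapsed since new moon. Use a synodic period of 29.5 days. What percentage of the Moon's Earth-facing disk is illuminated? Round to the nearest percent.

Elongation θ = 360° × 9.7/29.5 ≈ 118.4°.
cos 118.4° = (-0.475), so f = (1 − (-0.475))/2 = 0.738, so 74%.

74%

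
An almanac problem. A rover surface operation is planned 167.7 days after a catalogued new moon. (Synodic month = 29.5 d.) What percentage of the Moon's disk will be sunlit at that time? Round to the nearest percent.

70%

167.7 d spans 5 complete synodic months (5 × 29.5 = 147.50 d) plus 20.20 d.
Phase angle: θ = 360°·(20.20 d)/(29.5 d) = 246.5°.
cos 246.5° = (-0.399), so f = (1 − (-0.399))/2 = 0.699, so 70%.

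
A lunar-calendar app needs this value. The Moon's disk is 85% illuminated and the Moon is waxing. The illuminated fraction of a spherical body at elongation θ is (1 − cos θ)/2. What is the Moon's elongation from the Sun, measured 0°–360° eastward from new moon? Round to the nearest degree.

Invert f = (1 − cos θ)/2 to get cos θ = 1 − 2(0.85) = -0.700, hence θ₀ = arccos -0.700 = 134.4°.
Waxing ⇒ before full, so θ = 134.4°.

134°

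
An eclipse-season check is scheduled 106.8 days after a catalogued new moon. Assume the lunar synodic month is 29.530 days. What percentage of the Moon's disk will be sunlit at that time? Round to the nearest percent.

106.8/29.530 = 3.617 lunations, so 3 complete cycles and 18.21 d into the next.
Elongation θ = 360° × 18.21/29.530 ≈ 222.0°.
Illuminated fraction = (1 − cos 222.0°)/2 = (1 − (-0.743))/2 ≈ 0.872, so 87%.

87%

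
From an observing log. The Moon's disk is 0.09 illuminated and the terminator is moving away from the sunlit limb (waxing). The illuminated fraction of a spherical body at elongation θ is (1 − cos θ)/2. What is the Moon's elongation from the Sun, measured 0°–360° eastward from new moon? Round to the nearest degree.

cos θ = 1 − 2f = 0.820, giving a principal value of 34.9°.
The Moon is waxing (0°–180°), so θ = 34.9° directly.

35°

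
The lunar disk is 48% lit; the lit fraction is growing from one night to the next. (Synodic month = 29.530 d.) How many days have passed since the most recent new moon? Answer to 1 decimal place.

From f = (1 − cos θ)/2: cos θ = 1 − 2×0.48 = 0.040; arccos → 87.7°.
Before full moon the principal value applies: θ = 87.7°.
At 360°/29.530 d per day, 87.7° corresponds to 7.19 days.

7.2 days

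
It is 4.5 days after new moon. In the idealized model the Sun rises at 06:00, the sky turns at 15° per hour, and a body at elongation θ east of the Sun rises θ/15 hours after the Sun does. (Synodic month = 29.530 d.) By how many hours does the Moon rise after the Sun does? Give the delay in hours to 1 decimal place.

The Moon has covered 4.5/29.530 of its cycle, so θ ≈ 360° × 4.5/29.530 = 54.9°.
Delay after the Sun = 54.9° / (15°/h) ≈ 3.66 h.
So the Moon rises 3.66 h after the Sun.

3.7 h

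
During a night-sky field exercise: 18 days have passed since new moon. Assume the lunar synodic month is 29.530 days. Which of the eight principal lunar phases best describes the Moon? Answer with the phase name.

waning gibbous

θ ≈ 360° × 18/29.530 = 219°, which falls in the waning gibbous sector.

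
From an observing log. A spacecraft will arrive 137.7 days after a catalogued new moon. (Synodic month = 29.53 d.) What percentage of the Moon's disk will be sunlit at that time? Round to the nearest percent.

76%

137.7/29.53 = 4.663 lunations, so 4 complete cycles and 19.58 d into the next.
Elongation θ = 360° × 19.58/29.53 ≈ 238.7°.
With cos θ = (-0.520), the lit fraction is (1 − (-0.520))/2 ≈ 0.760, so 76%.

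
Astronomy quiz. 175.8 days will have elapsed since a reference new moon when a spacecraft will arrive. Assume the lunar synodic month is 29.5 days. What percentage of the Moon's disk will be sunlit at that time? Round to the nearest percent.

2%

175.8 d spans 5 complete synodic months (5 × 29.5 = 147.50 d) plus 28.30 d.
The Moon has covered 28.30/29.5 of its cycle, so θ ≈ 360° × 28.30/29.5 = 345.4°.
cos 345.4° = 0.968, so f = (1 − 0.968)/2 = 0.016, so 2%.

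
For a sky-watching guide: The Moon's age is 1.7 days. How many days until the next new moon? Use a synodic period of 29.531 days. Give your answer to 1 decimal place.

One full lunation from the last new moon is 29.531 d; remaining = 29.531 − 1.7 = 27.831 d.

27.8 days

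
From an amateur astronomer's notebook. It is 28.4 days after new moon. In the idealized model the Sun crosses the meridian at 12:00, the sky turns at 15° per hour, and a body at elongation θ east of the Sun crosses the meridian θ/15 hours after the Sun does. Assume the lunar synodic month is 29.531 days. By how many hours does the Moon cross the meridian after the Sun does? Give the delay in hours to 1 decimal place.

23.1 h

The Moon has covered 28.4/29.531 of its cycle, so θ ≈ 360° × 28.4/29.531 = 346.2°.
Delay after the Sun = 346.2° / (15°/h) ≈ 23.08 h.
So the Moon crosses the meridian 23.08 h after the Sun.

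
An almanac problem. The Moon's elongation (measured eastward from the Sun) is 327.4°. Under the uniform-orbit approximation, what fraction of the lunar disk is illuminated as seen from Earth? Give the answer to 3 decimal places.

0.079

cos 327.4° = 0.842, so f = (1 − 0.842)/2 = 0.079.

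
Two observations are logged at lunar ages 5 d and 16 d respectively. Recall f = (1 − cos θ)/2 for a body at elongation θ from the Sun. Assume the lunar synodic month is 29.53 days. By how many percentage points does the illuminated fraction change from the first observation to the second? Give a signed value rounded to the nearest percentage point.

+73 pp

First observation: θ = 360°·5/29.53 = 61.0°, so f = 0.257.
Second observation: θ = 195.1°, f = 0.983.
Δf = 0.983 − 0.257 = +0.726, i.e. +73 pp.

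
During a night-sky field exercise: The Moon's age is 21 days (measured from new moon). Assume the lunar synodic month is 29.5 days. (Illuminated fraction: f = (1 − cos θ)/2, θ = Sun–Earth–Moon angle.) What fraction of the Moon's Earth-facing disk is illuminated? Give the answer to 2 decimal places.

The Moon has covered 21/29.5 of its cycle, so θ ≈ 360° × 21/29.5 = 256.3°.
cos 256.3° = (-0.237), so f = (1 − (-0.237))/2 = 0.619.

0.62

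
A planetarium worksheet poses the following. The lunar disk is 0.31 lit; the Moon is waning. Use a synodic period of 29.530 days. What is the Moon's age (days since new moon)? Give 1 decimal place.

24.0 days

Invert f = (1 − cos θ)/2 to get cos θ = 1 − 2(0.31) = 0.380, hence θ₀ = arccos 0.380 = 67.7°.
Waning ⇒ past full, so θ = 360° − 67.7° = 292.3°.
That fraction of the synodic month is 292.3/360 × 29.530 d ≈ 23.98 d.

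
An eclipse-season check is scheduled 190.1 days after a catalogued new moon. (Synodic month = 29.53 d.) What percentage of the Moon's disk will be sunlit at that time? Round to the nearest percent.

190.1 d spans 6 complete synodic months (6 × 29.53 = 177.18 d) plus 12.92 d.
Phase angle: θ = 360°·(12.92 d)/(29.53 d) = 157.5°.
With cos θ = (-0.924), the lit fraction is (1 − (-0.924))/2 ≈ 0.962, so 96%.

96%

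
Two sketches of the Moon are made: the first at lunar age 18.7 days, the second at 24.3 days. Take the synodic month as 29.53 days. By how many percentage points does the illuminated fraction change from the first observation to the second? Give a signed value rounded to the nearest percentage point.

-56 pp

First observation: θ = 360°·18.7/29.53 = 228.0°, so f = 0.835.
Second observation: θ = 296.2°, f = 0.279.
Δf = 0.279 − 0.835 = -0.556, i.e. -56 pp.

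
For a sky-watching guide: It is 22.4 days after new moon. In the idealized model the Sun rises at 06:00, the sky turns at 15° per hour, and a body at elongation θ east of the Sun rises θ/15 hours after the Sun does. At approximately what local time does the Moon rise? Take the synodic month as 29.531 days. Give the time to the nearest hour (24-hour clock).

Phase angle: θ = 360°·(22.4 d)/(29.531 d) = 273.1°.
At 15° of sky rotation per hour, 273.1° corresponds to a 18.20 h lag.
06:00 + 18.20 h ≈ 00:12 → 00:00 to the nearest hour.

00:00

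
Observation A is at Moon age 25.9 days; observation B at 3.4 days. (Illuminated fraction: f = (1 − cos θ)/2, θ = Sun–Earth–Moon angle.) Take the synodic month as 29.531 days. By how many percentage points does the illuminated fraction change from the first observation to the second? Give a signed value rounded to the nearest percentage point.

-2 pp

θ₁ = 360° × 25.9/29.531 = 315.7°, f₁ = (1 − cos θ₁)/2 = 0.142.
θ₂ = 360° × 3.4/29.531 = 41.4°, f₂ = (1 − cos θ₂)/2 = 0.125.
Change = f₂ − f₁ = -0.017 → -2 percentage points.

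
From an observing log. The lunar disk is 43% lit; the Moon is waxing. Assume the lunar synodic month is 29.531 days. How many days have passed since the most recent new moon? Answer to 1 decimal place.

cos θ = 1 − 2f = 0.140, giving a principal value of 82.0°.
Before full moon the principal value applies: θ = 82.0°.
At 360°/29.531 d per day, 82.0° corresponds to 6.72 days.

6.7 days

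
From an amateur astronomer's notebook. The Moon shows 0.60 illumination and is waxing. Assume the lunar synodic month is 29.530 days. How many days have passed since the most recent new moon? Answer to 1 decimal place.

From f = (1 − cos θ)/2: cos θ = 1 − 2×0.60 = -0.200; arccos → 101.5°.
Waxing ⇒ before full, so θ = 101.5°.
Age = 29.530 × 101.5°/360° ≈ 8.33 days.

8.3 days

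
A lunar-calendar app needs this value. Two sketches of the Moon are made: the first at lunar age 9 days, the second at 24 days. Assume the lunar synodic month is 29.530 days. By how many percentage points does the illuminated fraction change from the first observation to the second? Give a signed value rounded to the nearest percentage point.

θ₁ = 360° × 9/29.530 = 109.7°, f₁ = (1 − cos θ₁)/2 = 0.669.
θ₂ = 360° × 24/29.530 = 292.6°, f₂ = (1 − cos θ₂)/2 = 0.308.
Change = f₂ − f₁ = -0.361 → -36 percentage points.

-36 pp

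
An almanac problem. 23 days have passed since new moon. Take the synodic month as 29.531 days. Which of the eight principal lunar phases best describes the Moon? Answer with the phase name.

last quarter

θ ≈ 360° × 23/29.531 = 280°, which falls in the last quarter sector.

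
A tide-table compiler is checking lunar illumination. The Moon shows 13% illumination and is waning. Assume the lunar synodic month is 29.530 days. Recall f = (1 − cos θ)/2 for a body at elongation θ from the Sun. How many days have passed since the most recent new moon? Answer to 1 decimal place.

26.1 days

cos θ = 1 − 2f = 0.740, giving a principal value of 42.3°.
Since the Moon is past full (waning), take the reflex angle: θ = 360° − 42.3° = 317.7°.
At 360°/29.530 d per day, 317.7° corresponds to 26.06 days.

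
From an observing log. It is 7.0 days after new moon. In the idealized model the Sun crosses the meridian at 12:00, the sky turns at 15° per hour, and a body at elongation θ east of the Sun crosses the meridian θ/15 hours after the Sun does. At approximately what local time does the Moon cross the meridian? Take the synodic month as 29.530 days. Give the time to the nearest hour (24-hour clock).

The Moon has covered 7.0/29.530 of its cycle, so θ ≈ 360° × 7.0/29.530 = 85.3°.
The Moon trails the Sun by θ/15 = 85.3/15 ≈ 5.69 hours.
12:00 + 5.69 h ≈ 17:41 → 18:00 to the nearest hour.

18:00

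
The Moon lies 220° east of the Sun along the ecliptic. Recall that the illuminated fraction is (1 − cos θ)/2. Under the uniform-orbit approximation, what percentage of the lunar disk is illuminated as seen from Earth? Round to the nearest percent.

88%

Half-versine of 220°: (1 − (-0.766))/2 = 0.883, i.e. 88%.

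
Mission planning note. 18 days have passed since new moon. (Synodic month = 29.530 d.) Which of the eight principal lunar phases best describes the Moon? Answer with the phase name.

At 18/29.530 of the cycle, θ ≈ 219° — the waning gibbous range.

waning gibbous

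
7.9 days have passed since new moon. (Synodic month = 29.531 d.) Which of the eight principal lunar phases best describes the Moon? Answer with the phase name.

first quarter

θ ≈ 360° × 7.9/29.531 = 96°, which falls in the first quarter sector.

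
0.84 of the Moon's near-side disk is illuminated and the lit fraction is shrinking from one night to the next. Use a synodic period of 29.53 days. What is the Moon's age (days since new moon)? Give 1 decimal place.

18.6 days

Invert f = (1 − cos θ)/2 to get cos θ = 1 − 2(0.84) = -0.680, hence θ₀ = arccos -0.680 = 132.8°.
Waning ⇒ past full, so θ = 360° − 132.8° = 227.2°.
At 360°/29.53 d per day, 227.2° corresponds to 18.63 days.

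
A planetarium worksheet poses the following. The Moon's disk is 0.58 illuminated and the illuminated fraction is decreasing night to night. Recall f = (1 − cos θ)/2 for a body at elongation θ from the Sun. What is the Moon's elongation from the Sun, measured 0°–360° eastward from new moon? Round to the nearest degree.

261°

cos θ = 1 − 2f = -0.160, giving a principal value of 99.2°.
Since the Moon is past full (waning), take the reflex angle: θ = 360° − 99.2° = 260.8°.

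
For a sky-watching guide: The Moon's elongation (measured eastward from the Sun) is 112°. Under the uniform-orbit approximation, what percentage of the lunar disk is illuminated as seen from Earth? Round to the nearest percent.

cos 112° = (-0.375), so f = (1 − (-0.375))/2 = 0.687, i.e. 69%.

69%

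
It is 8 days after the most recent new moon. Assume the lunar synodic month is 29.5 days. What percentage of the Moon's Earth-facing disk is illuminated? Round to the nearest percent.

57%

The Moon has covered 8/29.5 of its cycle, so θ ≈ 360° × 8/29.5 = 97.6°.
cos 97.6° = (-0.133), so f = (1 − (-0.133))/2 = 0.566, so 57%.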